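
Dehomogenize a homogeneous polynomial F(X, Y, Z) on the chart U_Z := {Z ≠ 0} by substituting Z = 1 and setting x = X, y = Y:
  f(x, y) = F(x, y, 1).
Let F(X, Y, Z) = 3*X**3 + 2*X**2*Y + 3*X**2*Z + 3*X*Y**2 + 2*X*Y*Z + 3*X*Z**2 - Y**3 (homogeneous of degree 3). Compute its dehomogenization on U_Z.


f(x, y) = 3*x**3 + 2*x**2*y + 3*x**2 + 3*x*y**2 + 2*x*y + 3*x - y**3

On U_Z we set Z = 1. Each monomial c·X^i·Y^j·Z^k in F becomes c·x^i·y^j·1^k = c·x^i·y^j.
Substituting Z = 1: F(X, Y, 1) = 3*x**3 + 2*x**2*y + 3*x**2 + 3*x*y**2 + 2*x*y + 3*x - y**3.
Note: deg(f) ≤ deg(F) = 3; strict inequality happens when F is divisible by Z (lost terms).


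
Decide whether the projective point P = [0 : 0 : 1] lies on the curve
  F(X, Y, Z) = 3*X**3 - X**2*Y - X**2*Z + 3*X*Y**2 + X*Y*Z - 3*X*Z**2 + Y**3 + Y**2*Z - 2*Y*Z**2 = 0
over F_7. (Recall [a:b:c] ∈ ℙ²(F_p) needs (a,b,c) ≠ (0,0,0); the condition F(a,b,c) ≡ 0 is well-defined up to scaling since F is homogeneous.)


F(0,0,1) ≡ 0 (mod 7); P is on the curve.

Evaluate F(0, 0, 1) term-by-term (mod 7).
  3*X**3 ↦ 3·0·1·1 = 0
  -X**2*Y ↦ -1·0·0·1 = 0
  -X**2*Z ↦ -1·0·1·1 = 0
  3*X*Y**2 ↦ 3·0·0·1 = 0
  X*Y*Z ↦ 1·0·0·1 = 0
  -3*X*Z**2 ↦ -3·0·1·1 = 0
  Y**3 ↦ 1·1·0·1 = 0
  Y**2*Z ↦ 1·1·0·1 = 0
  -2*Y*Z**2 ↦ -2·1·0·1 = 0
Sum: F(0, 0, 1) = (0) + (0) + (0) + (0) + (0) + (0) + (0) + (0) + (0) = 0.
Reducing mod 7: 0 ≡ 0 (mod 7).
Since F(a, b, c) ≡ 0 (mod 7), P lies on the curve.


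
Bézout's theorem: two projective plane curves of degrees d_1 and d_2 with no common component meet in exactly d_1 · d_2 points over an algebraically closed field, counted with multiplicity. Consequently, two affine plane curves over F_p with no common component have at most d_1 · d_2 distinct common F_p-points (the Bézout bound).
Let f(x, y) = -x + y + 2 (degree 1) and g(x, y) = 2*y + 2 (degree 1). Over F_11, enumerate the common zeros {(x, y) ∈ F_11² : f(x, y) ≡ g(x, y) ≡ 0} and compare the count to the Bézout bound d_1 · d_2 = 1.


Common zeros: {(1, 10)}; count = 1; Bézout bound = 1.

deg(f) = 1, deg(g) = 1, so Bézout bound = 1.
Scan x ∈ F_11. For each x, list the y ∈ F_11 with f(x, y) ≡ 0 and those with g(x, y) ≡ 0 (mod 11); the common zeros in that column are the intersection.
  x = 0: f ≡ 0 at y ∈ {9}; g ≡ 0 at y ∈ {10}; common: ∅.
  x = 1: f ≡ 0 at y ∈ {10}; g ≡ 0 at y ∈ {10}; common: {10}.
  x = 2: f ≡ 0 at y ∈ {0}; g ≡ 0 at y ∈ {10}; common: ∅.
  x = 3: f ≡ 0 at y ∈ {1}; g ≡ 0 at y ∈ {10}; common: ∅.
  x = 4: f ≡ 0 at y ∈ {2}; g ≡ 0 at y ∈ {10}; common: ∅.
  x = 5: f ≡ 0 at y ∈ {3}; g ≡ 0 at y ∈ {10}; common: ∅.
  x = 6: f ≡ 0 at y ∈ {4}; g ≡ 0 at y ∈ {10}; common: ∅.
  x = 7: f ≡ 0 at y ∈ {5}; g ≡ 0 at y ∈ {10}; common: ∅.
  x = 8: f ≡ 0 at y ∈ {6}; g ≡ 0 at y ∈ {10}; common: ∅.
  x = 9: f ≡ 0 at y ∈ {7}; g ≡ 0 at y ∈ {10}; common: ∅.
  x = 10: f ≡ 0 at y ∈ {8}; g ≡ 0 at y ∈ {10}; common: ∅.
Collecting: common zeros = {(1, 10)}, so the count is 1.
Comparison with the Bézout bound: 1 ≤ 1 = deg(f)·deg(g), as expected for curves with no common component (the bound is attained).


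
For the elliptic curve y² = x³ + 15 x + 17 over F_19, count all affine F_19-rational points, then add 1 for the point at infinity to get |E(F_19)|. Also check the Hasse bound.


Affine points = {(0, 6), (0, 13), (2, 6), (2, 13), (6, 0), (7, 3), (7, 16), (9, 8), (9, 11), (12, 5), (12, 14), (14, 8), (14, 11), (15, 8), (15, 11), (17, 6), (17, 13), (18, 1), (18, 18)}; affine count = 19; |E(F_19)| = 20.

Discriminant check: Δ ∝ 4a³ + 27b² = 4·15³ + 27·17² = 4·3375 + 27·289 ≡ 4 (mod 19). Nonzero ⇒ E is nonsingular.
For each x ∈ F_19, compute rhs = x³ + 15·x + 17 mod 19, then count y ∈ F_19 with y² ≡ rhs.
  x = 0: rhs = 17, matching y values: 6, 13 (2 points).
  x = 1: rhs = 14, matching y values: none (0 points).
  x = 2: rhs = 17, matching y values: 6, 13 (2 points).
  x = 3: rhs = 13, matching y values: none (0 points).
  x = 4: rhs = 8, matching y values: none (0 points).
  x = 5: rhs = 8, matching y values: none (0 points).
  x = 6: rhs = 0, matching y values: 0 (1 points).
  x = 7: rhs = 9, matching y values: 3, 16 (2 points).
  x = 8: rhs = 3, matching y values: none (0 points).
  x = 9: rhs = 7, matching y values: 8, 11 (2 points).
  x = 10: rhs = 8, matching y values: none (0 points).
  x = 11: rhs = 12, matching y values: none (0 points).
  x = 12: rhs = 6, matching y values: 5, 14 (2 points).
  x = 13: rhs = 15, matching y values: none (0 points).
  x = 14: rhs = 7, matching y values: 8, 11 (2 points).
  x = 15: rhs = 7, matching y values: 8, 11 (2 points).
  x = 16: rhs = 2, matching y values: none (0 points).
  x = 17: rhs = 17, matching y values: 6, 13 (2 points).
  x = 18: rhs = 1, matching y values: 1, 18 (2 points).
Total affine count: 19.
Full point count |E(F_19)| = 19 + 1 = 20.
Hasse bound: |20 − (19+1)| = |0| = 0 ≤ 2√19 ≈ 8.7178 ✓.


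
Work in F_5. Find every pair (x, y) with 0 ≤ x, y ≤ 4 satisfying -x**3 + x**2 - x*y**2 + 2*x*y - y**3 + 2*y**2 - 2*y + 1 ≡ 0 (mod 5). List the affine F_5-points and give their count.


Affine F_5-points: {(0, 1), (3, 1)}; count = 2.

For each of the 25 pairs (x, y) ∈ F_5², evaluate f(x, y) mod 5. Record the zeros.
  x = 0: [0↦1, 1↦0, 2↦2, 3↦1, 4↦1]  zeros at y ∈ {1}
  x = 1: [0↦1, 1↦1, 2↦2, 3↦3, 4↦3]  zeros at y ∈ ∅
  x = 2: [0↦2, 1↦3, 2↦3, 3↦1, 4↦1]  zeros at y ∈ ∅
  x = 3: [0↦3, 1↦0, 2↦4, 3↦4, 4↦4]  zeros at y ∈ {1}
  x = 4: [0↦3, 1↦1, 2↦4, 3↦1, 4↦1]  zeros at y ∈ ∅
Collecting zeros: affine points = {(0, 1), (3, 1)}.
Total count |C(F_5)_aff| = 2.


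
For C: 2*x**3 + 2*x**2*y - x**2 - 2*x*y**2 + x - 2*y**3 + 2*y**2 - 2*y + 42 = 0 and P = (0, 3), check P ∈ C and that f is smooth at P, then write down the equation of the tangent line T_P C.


Tangent line at P: -17*x - 44*y + 132 = 0.

Step 1: f(0, 3) = 0, so P lies on C.
Step 2: partial derivatives
  f_x(x, y) = 6*x**2 + 4*x*y - 2*x - 2*y**2 + 1, f_y(x, y) = 2*x**2 - 4*x*y - 6*y**2 + 4*y - 2.
  f_x(P) = -17, f_y(P) = -44 (gradient nonzero, so P is smooth).
Step 3: tangent line at P: -17·(x − 0) + -44·(y − 3) = 0.
Expanding: -17*x - 44*y + 132 = 0.


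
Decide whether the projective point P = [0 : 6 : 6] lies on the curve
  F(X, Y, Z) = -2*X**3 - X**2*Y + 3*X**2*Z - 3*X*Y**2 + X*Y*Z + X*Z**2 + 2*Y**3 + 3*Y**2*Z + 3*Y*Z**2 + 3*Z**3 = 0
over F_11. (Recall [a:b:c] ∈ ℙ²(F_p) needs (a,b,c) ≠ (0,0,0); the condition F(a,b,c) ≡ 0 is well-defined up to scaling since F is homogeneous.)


F(0,6,6) ≡ 0 (mod 11); P is on the curve.

Evaluate F(0, 6, 6) term-by-term (mod 11).
  -2*X**3 ↦ -2·0·1·1 = 0
  -X**2*Y ↦ -1·0·6·1 = 0
  3*X**2*Z ↦ 3·0·1·6 = 0
  -3*X*Y**2 ↦ -3·0·36·1 = 0
  X*Y*Z ↦ 1·0·6·6 = 0
  X*Z**2 ↦ 1·0·1·36 = 0
  2*Y**3 ↦ 2·1·216·1 = 432
  3*Y**2*Z ↦ 3·1·36·6 = 648
  3*Y*Z**2 ↦ 3·1·6·36 = 648
  3*Z**3 ↦ 3·1·1·216 = 648
Sum: F(0, 6, 6) = (0) + (0) + (0) + (0) + (0) + (0) + (432) + (648) + (648) + (648) = 2376.
Reducing mod 11: 2376 ≡ 0 (mod 11).
Since F(a, b, c) ≡ 0 (mod 11), P lies on the curve.


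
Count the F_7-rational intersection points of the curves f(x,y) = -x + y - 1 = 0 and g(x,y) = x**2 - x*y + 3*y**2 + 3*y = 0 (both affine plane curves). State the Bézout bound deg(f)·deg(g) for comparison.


Common zeros: ∅; count = 0; Bézout bound = 2.

deg(f) = 1, deg(g) = 2, so Bézout bound = 2.
Scan x ∈ F_7. For each x, list the y ∈ F_7 with f(x, y) ≡ 0 and those with g(x, y) ≡ 0 (mod 7); the common zeros in that column are the intersection.
  x = 0: f ≡ 0 at y ∈ {1}; g ≡ 0 at y ∈ {0, 6}; common: ∅.
  x = 1: f ≡ 0 at y ∈ {2}; g ≡ 0 at y ∈ ∅; common: ∅.
  x = 2: f ≡ 0 at y ∈ {3}; g ≡ 0 at y ∈ {4, 5}; common: ∅.
  x = 3: f ≡ 0 at y ∈ {4}; g ≡ 0 at y ∈ {2, 5}; common: ∅.
  x = 4: f ≡ 0 at y ∈ {5}; g ≡ 0 at y ∈ ∅; common: ∅.
  x = 5: f ≡ 0 at y ∈ {6}; g ≡ 0 at y ∈ ∅; common: ∅.
  x = 6: f ≡ 0 at y ∈ {0}; g ≡ 0 at y ∈ {2, 6}; common: ∅.
Collecting: common zeros = ∅, so the count is 0.
Comparison with the Bézout bound: 0 ≤ 2 = deg(f)·deg(g), as expected for curves with no common component (the affine F_7-count falls short of the bound because intersections may lie at infinity, over extension fields, or carry multiplicity).


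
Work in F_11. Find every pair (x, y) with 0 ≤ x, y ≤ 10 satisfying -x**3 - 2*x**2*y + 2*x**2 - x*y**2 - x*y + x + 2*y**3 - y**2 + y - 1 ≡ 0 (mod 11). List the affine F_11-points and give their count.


Affine F_11-points: {(4, 4), (5, 2), (8, 10), (9, 1), (9, 6), (9, 9), (10, 3)}; count = 7.

For each of the 121 pairs (x, y) ∈ F_11², evaluate f(x, y) mod 11. Record the zeros.
  x = 0: [0↦10, 1↦1, 2↦2, 3↦3, 4↦5, 5↦9, 6↦5, 7↦5, 8↦10, 9↦10, 10↦6]  zeros at y ∈ ∅
  x = 1: [0↦1, 1↦10, 2↦5, 3↦9, 4↦1, 5↦4, 6↦8, 7↦3, 8↦1, 9↦3, 10↦10]  zeros at y ∈ ∅
  x = 2: [0↦1, 1↦2, 2↦9, 3↦1, 4↦1, 5↦10, 6↦7, 7↦4, 8↦2, 9↦2, 10↦5]  zeros at y ∈ ∅
  x = 3: [0↦4, 1↦4, 2↦8, 3↦6, 4↦10, 5↦10, 6↦7, 7↦2, 8↦7, 9↦1, 10↦7]  zeros at y ∈ ∅
  x = 4: [0↦4, 1↦10, 2↦7, 3↦7, 4↦0, 5↦9, 6↦2, 7↦2, 8↦10, 9↦5, 10↦10]  zeros at y ∈ {4}
  x = 5: [0↦6, 1↦3, 2↦0, 3↦9, 4↦9, 5↦1, 6↦8, 7↦9, 8↦5, 9↦8, 10↦8]  zeros at y ∈ {2}
  x = 6: [0↦4, 1↦10, 2↦3, 3↦6, 4↦9, 5↦2, 6↦8, 7↦6, 8↦8, 9↦4, 10↦6]  zeros at y ∈ ∅
  x = 7: [0↦3, 1↦3, 2↦10, 3↦3, 4↦5, 5↦6, 6↦7, 7↦9, 8↦2, 9↦9, 10↦9]  zeros at y ∈ ∅
  x = 8: [0↦8, 1↦9, 2↦4, 3↦5, 4↦2, 5↦7, 6↦10, 7↦1, 8↦3, 9↦6, 10↦0]  zeros at y ∈ {10}
  x = 9: [0↦2, 1↦0, 2↦1, 3↦6, 4↦5, 5↦10, 6↦0, 7↦9, 8↦5, 9↦0, 10↦6]  zeros at y ∈ {1, 6, 9}
  x = 10: [0↦1, 1↦3, 2↦6, 3↦0, 4↦8, 5↦9, 6↦4, 7↦5, 8↦2, 9↦7, 10↦10]  zeros at y ∈ {3}
Collecting zeros: affine points = {(4, 4), (5, 2), (8, 10), (9, 1), (9, 6), (9, 9), (10, 3)}.
Total count |C(F_11)_aff| = 7.


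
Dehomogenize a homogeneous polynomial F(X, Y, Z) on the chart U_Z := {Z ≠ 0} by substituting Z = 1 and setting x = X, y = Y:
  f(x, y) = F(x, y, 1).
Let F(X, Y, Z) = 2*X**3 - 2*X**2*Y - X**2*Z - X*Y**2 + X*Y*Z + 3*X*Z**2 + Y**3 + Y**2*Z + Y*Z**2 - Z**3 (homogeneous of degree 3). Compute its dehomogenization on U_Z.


f(x, y) = 2*x**3 - 2*x**2*y - x**2 - x*y**2 + x*y + 3*x + y**3 + y**2 + y - 1

On U_Z we set Z = 1. Each monomial c·X^i·Y^j·Z^k in F becomes c·x^i·y^j·1^k = c·x^i·y^j.
Substituting Z = 1: F(X, Y, 1) = 2*x**3 - 2*x**2*y - x**2 - x*y**2 + x*y + 3*x + y**3 + y**2 + y - 1.
Note: deg(f) ≤ deg(F) = 3; strict inequality happens when F is divisible by Z (lost terms).


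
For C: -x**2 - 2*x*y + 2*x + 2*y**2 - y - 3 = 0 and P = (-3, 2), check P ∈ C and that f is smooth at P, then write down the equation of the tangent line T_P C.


Tangent line at P: 4*x + 13*y - 14 = 0.

Step 1: f(-3, 2) = 0, so P lies on C.
Step 2: partial derivatives
  f_x(x, y) = -2*x - 2*y + 2, f_y(x, y) = -2*x + 4*y - 1.
  f_x(P) = 4, f_y(P) = 13 (gradient nonzero, so P is smooth).
Step 3: tangent line at P: 4·(x − -3) + 13·(y − 2) = 0.
Expanding: 4*x + 13*y - 14 = 0.


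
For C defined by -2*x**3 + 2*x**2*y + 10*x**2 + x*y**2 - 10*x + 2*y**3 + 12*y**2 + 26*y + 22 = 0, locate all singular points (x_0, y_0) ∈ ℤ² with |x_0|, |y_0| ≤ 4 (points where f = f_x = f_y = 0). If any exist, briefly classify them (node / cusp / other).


Singular points: {(1, -2)}; classification: cusp.

Compute partial derivatives:
  f_x = -6*x**2 + 4*x*y + 20*x + y**2 - 10.
  f_y = 2*x**2 + 2*x*y + 6*y**2 + 24*y + 26.
Scan x_0 ∈ {−4, ..., 4}. For each x_0, f_y(x_0, y) is a polynomial in y; find its integer roots y ∈ {−4, ..., 4}, then test f_x and f at those candidates.
  x = -4: f_y(-4, y) = 6*y**2 + 16*y + 58; no integer root y with |y| ≤ 4.
  x = -3: f_y(-3, y) = 6*y**2 + 18*y + 44; no integer root y with |y| ≤ 4.
  x = -2: f_y(-2, y) = 6*y**2 + 20*y + 34; no integer root y with |y| ≤ 4.
  x = -1: f_y(-1, y) = 6*y**2 + 22*y + 28; no integer root y with |y| ≤ 4.
  x = 0: f_y(0, y) = 6*y**2 + 24*y + 26; no integer root y with |y| ≤ 4.
  x = 1: f_y(1, y) = 6*y**2 + 26*y + 28; vanishes at y ∈ {-2}. (1, -2): f_x = 0, f = 0 — SINGULAR.
  x = 2: f_y(2, y) = 6*y**2 + 28*y + 34; no integer root y with |y| ≤ 4.
  x = 3: f_y(3, y) = 6*y**2 + 30*y + 44; no integer root y with |y| ≤ 4.
  x = 4: f_y(4, y) = 6*y**2 + 32*y + 58; no integer root y with |y| ≤ 4.
Only singular point on the grid: (1, -2).
Classify: substitute x = 1 + u, y = -2 + v and expand: f = -2*u**3 + 2*u**2*v + u*v**2 + 2*v**3 + v**2.
No constant or linear terms (consistent with a singular point). Quadratic part: v**2. Cubic part: -2*u**3 + 2*u**2*v + u*v**2 + 2*v**3.
The quadratic part v**2 is a perfect square, so there is a single (double) tangent line v = 0, i.e. y = -2. Restricting the cubic part to that line (v = 0) leaves -2*u**3 ≠ 0, so f is not divisible by v and the branch is v² ≈ 2*u**3 to lowest order — this is a cusp.
Classification: cusp.


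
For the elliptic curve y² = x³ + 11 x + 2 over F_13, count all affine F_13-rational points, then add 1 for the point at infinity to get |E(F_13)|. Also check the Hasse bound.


Affine points = {(1, 1), (1, 12), (3, 6), (3, 7), (5, 0), (8, 2), (8, 11), (12, 4), (12, 9)}; affine count = 9; |E(F_13)| = 10.

Discriminant check: Δ ∝ 4a³ + 27b² = 4·11³ + 27·2² = 4·1331 + 27·4 ≡ 11 (mod 13). Nonzero ⇒ E is nonsingular.
For each x ∈ F_13, compute rhs = x³ + 11·x + 2 mod 13, then count y ∈ F_13 with y² ≡ rhs.
  x = 0: rhs = 2, matching y values: none (0 points).
  x = 1: rhs = 1, matching y values: 1, 12 (2 points).
  x = 2: rhs = 6, matching y values: none (0 points).
  x = 3: rhs = 10, matching y values: 6, 7 (2 points).
  x = 4: rhs = 6, matching y values: none (0 points).
  x = 5: rhs = 0, matching y values: 0 (1 points).
  x = 6: rhs = 11, matching y values: none (0 points).
  x = 7: rhs = 6, matching y values: none (0 points).
  x = 8: rhs = 4, matching y values: 2, 11 (2 points).
  x = 9: rhs = 11, matching y values: none (0 points).
  x = 10: rhs = 7, matching y values: none (0 points).
  x = 11: rhs = 11, matching y values: none (0 points).
  x = 12: rhs = 3, matching y values: 4, 9 (2 points).
Total affine count: 9.
Full point count |E(F_13)| = 9 + 1 = 10.
Hasse bound: |10 − (13+1)| = |-4| = 4 ≤ 2√13 ≈ 7.2111 ✓.


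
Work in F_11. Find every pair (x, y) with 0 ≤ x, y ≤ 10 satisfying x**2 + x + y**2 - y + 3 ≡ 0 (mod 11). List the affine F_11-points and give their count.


Affine F_11-points: {(0, 6), (1, 3), (1, 9), (2, 2), (2, 10), (5, 0), (5, 1), (8, 2), (8, 10), (9, 3), (9, 9), (10, 6)}; count = 12.

For each of the 121 pairs (x, y) ∈ F_11², evaluate f(x, y) mod 11. Record the zeros.
  x = 0: [0↦3, 1↦3, 2↦5, 3↦9, 4↦4, 5↦1, 6↦0, 7↦1, 8↦4, 9↦9, 10↦5]  zeros at y ∈ {6}
  x = 1: [0↦5, 1↦5, 2↦7, 3↦0, 4↦6, 5↦3, 6↦2, 7↦3, 8↦6, 9↦0, 10↦7]  zeros at y ∈ {3, 9}
  x = 2: [0↦9, 1↦9, 2↦0, 3↦4, 4↦10, 5↦7, 6↦6, 7↦7, 8↦10, 9↦4, 10↦0]  zeros at y ∈ {2, 10}
  x = 3: [0↦4, 1↦4, 2↦6, 3↦10, 4↦5, 5↦2, 6↦1, 7↦2, 8↦5, 9↦10, 10↦6]  zeros at y ∈ ∅
  x = 4: [0↦1, 1↦1, 2↦3, 3↦7, 4↦2, 5↦10, 6↦9, 7↦10, 8↦2, 9↦7, 10↦3]  zeros at y ∈ ∅
  x = 5: [0↦0, 1↦0, 2↦2, 3↦6, 4↦1, 5↦9, 6↦8, 7↦9, 8↦1, 9↦6, 10↦2]  zeros at y ∈ {0, 1}
  x = 6: [0↦1, 1↦1, 2↦3, 3↦7, 4↦2, 5↦10, 6↦9, 7↦10, 8↦2, 9↦7, 10↦3]  zeros at y ∈ ∅
  x = 7: [0↦4, 1↦4, 2↦6, 3↦10, 4↦5, 5↦2, 6↦1, 7↦2, 8↦5, 9↦10, 10↦6]  zeros at y ∈ ∅
  x = 8: [0↦9, 1↦9, 2↦0, 3↦4, 4↦10, 5↦7, 6↦6, 7↦7, 8↦10, 9↦4, 10↦0]  zeros at y ∈ {2, 10}
  x = 9: [0↦5, 1↦5, 2↦7, 3↦0, 4↦6, 5↦3, 6↦2, 7↦3, 8↦6, 9↦0, 10↦7]  zeros at y ∈ {3, 9}
  x = 10: [0↦3, 1↦3, 2↦5, 3↦9, 4↦4, 5↦1, 6↦0, 7↦1, 8↦4, 9↦9, 10↦5]  zeros at y ∈ {6}
Collecting zeros: affine points = {(0, 6), (1, 3), (1, 9), (2, 2), (2, 10), (5, 0), (5, 1), (8, 2), (8, 10), (9, 3), (9, 9), (10, 6)}.
Total count |C(F_11)_aff| = 12.


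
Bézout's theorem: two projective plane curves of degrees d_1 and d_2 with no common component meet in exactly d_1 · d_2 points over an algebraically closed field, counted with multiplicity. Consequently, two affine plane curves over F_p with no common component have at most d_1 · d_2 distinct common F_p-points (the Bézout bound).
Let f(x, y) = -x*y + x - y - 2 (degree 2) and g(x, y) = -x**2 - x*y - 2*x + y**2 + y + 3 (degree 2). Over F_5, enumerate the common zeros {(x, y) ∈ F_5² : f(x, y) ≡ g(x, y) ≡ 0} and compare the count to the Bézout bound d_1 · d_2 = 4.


Common zeros: {(0, 3), (2, 0)}; count = 2; Bézout bound = 4.

deg(f) = 2, deg(g) = 2, so Bézout bound = 4.
Scan x ∈ F_5. For each x, list the y ∈ F_5 with f(x, y) ≡ 0 and those with g(x, y) ≡ 0 (mod 5); the common zeros in that column are the intersection.
  x = 0: f ≡ 0 at y ∈ {3}; g ≡ 0 at y ∈ {1, 3}; common: {3}.
  x = 1: f ≡ 0 at y ∈ {2}; g ≡ 0 at y ∈ {0}; common: ∅.
  x = 2: f ≡ 0 at y ∈ {0}; g ≡ 0 at y ∈ {0, 1}; common: {0}.
  x = 3: f ≡ 0 at y ∈ {4}; g ≡ 0 at y ∈ ∅; common: ∅.
  x = 4: f ≡ 0 at y ∈ ∅; g ≡ 0 at y ∈ ∅; common: ∅.
Collecting: common zeros = {(0, 3), (2, 0)}, so the count is 2.
Comparison with the Bézout bound: 2 ≤ 4 = deg(f)·deg(g), as expected for curves with no common component (the affine F_5-count falls short of the bound because intersections may lie at infinity, over extension fields, or carry multiplicity).


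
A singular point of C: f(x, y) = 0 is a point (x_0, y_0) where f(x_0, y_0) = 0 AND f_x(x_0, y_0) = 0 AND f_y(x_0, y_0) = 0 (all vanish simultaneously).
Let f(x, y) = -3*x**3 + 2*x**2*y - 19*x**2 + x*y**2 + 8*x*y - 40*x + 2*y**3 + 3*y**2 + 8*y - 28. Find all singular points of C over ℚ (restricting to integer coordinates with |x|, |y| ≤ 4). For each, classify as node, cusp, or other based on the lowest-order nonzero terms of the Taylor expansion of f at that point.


Singular points: {(-2, 0)}; classification: node.

Compute partial derivatives:
  f_x = -9*x**2 + 4*x*y - 38*x + y**2 + 8*y - 40.
  f_y = 2*x**2 + 2*x*y + 8*x + 6*y**2 + 6*y + 8.
Scan x_0 ∈ {−4, ..., 4}. For each x_0, f_y(x_0, y) is a polynomial in y; find its integer roots y ∈ {−4, ..., 4}, then test f_x and f at those candidates.
  x = -4: f_y(-4, y) = 6*y**2 - 2*y + 8; no integer root y with |y| ≤ 4.
  x = -3: f_y(-3, y) = 6*y**2 + 2; no integer root y with |y| ≤ 4.
  x = -2: f_y(-2, y) = 6*y**2 + 2*y; vanishes at y ∈ {0}. (-2, 0): f_x = 0, f = 0 — SINGULAR.
  x = -1: f_y(-1, y) = 6*y**2 + 4*y + 2; no integer root y with |y| ≤ 4.
  x = 0: f_y(0, y) = 6*y**2 + 6*y + 8; no integer root y with |y| ≤ 4.
  x = 1: f_y(1, y) = 6*y**2 + 8*y + 18; no integer root y with |y| ≤ 4.
  x = 2: f_y(2, y) = 6*y**2 + 10*y + 32; no integer root y with |y| ≤ 4.
  x = 3: f_y(3, y) = 6*y**2 + 12*y + 50; no integer root y with |y| ≤ 4.
  x = 4: f_y(4, y) = 6*y**2 + 14*y + 72; no integer root y with |y| ≤ 4.
Only singular point on the grid: (-2, 0).
Classify: substitute x = -2 + u, y = 0 + v and expand: f = -3*u**3 + 2*u**2*v - u**2 + u*v**2 + 2*v**3 + v**2.
No constant or linear terms (consistent with a singular point). Quadratic part: -u**2 + v**2. Cubic part: -3*u**3 + 2*u**2*v + u*v**2 + 2*v**3.
The quadratic part v**2 - u**2 = (v − u)(v + u) splits into two distinct linear factors, so there are two distinct tangent lines y − 0 = ±(x − -2) — this is a node (ordinary double point).
Classification: node.


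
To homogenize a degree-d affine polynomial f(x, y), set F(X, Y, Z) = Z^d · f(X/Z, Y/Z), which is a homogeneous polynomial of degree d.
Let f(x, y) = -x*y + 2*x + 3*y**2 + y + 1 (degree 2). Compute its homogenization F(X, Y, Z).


F(X, Y, Z) = -X*Y + 2*X*Z + 3*Y**2 + Y*Z + Z**2

deg(f) = 2.
Substitute x = X/Z, y = Y/Z into f, then multiply by Z^2.
  monomial -1·x^1·y^1 ↦ -1·X^1·Y^1·Z^0.
  monomial 2·x^1·y^0 ↦ 2·X^1·Y^0·Z^1.
  monomial 3·x^0·y^2 ↦ 3·X^0·Y^2·Z^0.
  monomial 1·x^0·y^1 ↦ 1·X^0·Y^1·Z^1.
  monomial 1·x^0·y^0 ↦ 1·X^0·Y^0·Z^2.
Collecting: F(X, Y, Z) = -X*Y + 2*X*Z + 3*Y**2 + Y*Z + Z**2.


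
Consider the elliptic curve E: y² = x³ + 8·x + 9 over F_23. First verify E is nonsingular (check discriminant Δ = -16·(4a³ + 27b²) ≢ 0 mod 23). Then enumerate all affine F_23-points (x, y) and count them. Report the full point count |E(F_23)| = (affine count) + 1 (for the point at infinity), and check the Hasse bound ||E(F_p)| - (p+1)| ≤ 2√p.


Affine points = {(0, 3), (0, 20), (1, 8), (1, 15), (4, 6), (4, 17), (5, 6), (5, 17), (10, 10), (10, 13), (11, 5), (11, 18), (12, 4), (12, 19), (14, 6), (14, 17), (15, 10), (15, 13), (16, 1), (16, 22), (20, 2), (20, 21), (21, 10), (21, 13), (22, 0)}; affine count = 25; |E(F_23)| = 26.

Discriminant check: Δ ∝ 4a³ + 27b² = 4·8³ + 27·9² = 4·512 + 27·81 ≡ 3 (mod 23). Nonzero ⇒ E is nonsingular.
For each x ∈ F_23, compute rhs = x³ + 8·x + 9 mod 23, then count y ∈ F_23 with y² ≡ rhs.
  x = 0: rhs = 9, matching y values: 3, 20 (2 points).
  x = 1: rhs = 18, matching y values: 8, 15 (2 points).
  x = 2: rhs = 10, matching y values: none (0 points).
  x = 3: rhs = 14, matching y values: none (0 points).
  x = 4: rhs = 13, matching y values: 6, 17 (2 points).
  x = 5: rhs = 13, matching y values: 6, 17 (2 points).
  x = 6: rhs = 20, matching y values: none (0 points).
  x = 7: rhs = 17, matching y values: none (0 points).
  x = 8: rhs = 10, matching y values: none (0 points).
  x = 9: rhs = 5, matching y values: none (0 points).
  x = 10: rhs = 8, matching y values: 10, 13 (2 points).
  x = 11: rhs = 2, matching y values: 5, 18 (2 points).
  x = 12: rhs = 16, matching y values: 4, 19 (2 points).
  x = 13: rhs = 10, matching y values: none (0 points).
  x = 14: rhs = 13, matching y values: 6, 17 (2 points).
  x = 15: rhs = 8, matching y values: 10, 13 (2 points).
  x = 16: rhs = 1, matching y values: 1, 22 (2 points).
  x = 17: rhs = 21, matching y values: none (0 points).
  x = 18: rhs = 5, matching y values: none (0 points).
  x = 19: rhs = 5, matching y values: none (0 points).
  x = 20: rhs = 4, matching y values: 2, 21 (2 points).
  x = 21: rhs = 8, matching y values: 10, 13 (2 points).
  x = 22: rhs = 0, matching y values: 0 (1 points).
Total affine count: 25.
Full point count |E(F_23)| = 25 + 1 = 26.
Hasse bound: |26 − (23+1)| = |2| = 2 ≤ 2√23 ≈ 9.5917 ✓.


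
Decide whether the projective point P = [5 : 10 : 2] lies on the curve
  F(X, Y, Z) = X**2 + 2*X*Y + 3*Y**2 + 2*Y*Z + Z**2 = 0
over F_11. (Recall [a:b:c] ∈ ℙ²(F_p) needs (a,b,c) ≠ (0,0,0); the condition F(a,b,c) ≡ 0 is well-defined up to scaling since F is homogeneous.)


F(5,10,2) ≡ 7 (mod 11); P is NOT on the curve.

Evaluate F(5, 10, 2) term-by-term (mod 11).
  X**2 ↦ 1·25·1·1 = 25
  2*X*Y ↦ 2·5·10·1 = 100
  3*Y**2 ↦ 3·1·100·1 = 300
  2*Y*Z ↦ 2·1·10·2 = 40
  Z**2 ↦ 1·1·1·4 = 4
Sum: F(5, 10, 2) = (25) + (100) + (300) + (40) + (4) = 469.
Reducing mod 11: 469 ≡ 7 (mod 11).
Since F(a, b, c) ≡ 7 ≠ 0 (mod 11), P does NOT lie on the curve.


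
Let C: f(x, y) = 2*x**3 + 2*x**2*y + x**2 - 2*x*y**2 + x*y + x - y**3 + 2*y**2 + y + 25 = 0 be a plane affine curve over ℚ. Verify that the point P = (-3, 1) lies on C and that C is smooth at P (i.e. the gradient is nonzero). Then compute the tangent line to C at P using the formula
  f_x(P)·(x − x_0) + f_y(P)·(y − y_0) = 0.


Tangent line at P: 36*x + 29*y + 79 = 0.

Step 1: f(-3, 1) = 0, so P lies on C.
Step 2: partial derivatives
  f_x(x, y) = 6*x**2 + 4*x*y + 2*x - 2*y**2 + y + 1, f_y(x, y) = 2*x**2 - 4*x*y + x - 3*y**2 + 4*y + 1.
  f_x(P) = 36, f_y(P) = 29 (gradient nonzero, so P is smooth).
Step 3: tangent line at P: 36·(x − -3) + 29·(y − 1) = 0.
Expanding: 36*x + 29*y + 79 = 0.


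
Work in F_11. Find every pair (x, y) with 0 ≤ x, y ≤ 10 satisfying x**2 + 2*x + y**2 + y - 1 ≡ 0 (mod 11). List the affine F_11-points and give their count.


Affine F_11-points: {(0, 3), (0, 7), (1, 4), (1, 6), (3, 5), (6, 5), (8, 4), (8, 6), (9, 3), (9, 7), (10, 1), (10, 9)}; count = 12.

For each of the 121 pairs (x, y) ∈ F_11², evaluate f(x, y) mod 11. Record the zeros.
  x = 0: [0↦10, 1↦1, 2↦5, 3↦0, 4↦8, 5↦7, 6↦8, 7↦0, 8↦5, 9↦1, 10↦10]  zeros at y ∈ {3, 7}
  x = 1: [0↦2, 1↦4, 2↦8, 3↦3, 4↦0, 5↦10, 6↦0, 7↦3, 8↦8, 9↦4, 10↦2]  zeros at y ∈ {4, 6}
  x = 2: [0↦7, 1↦9, 2↦2, 3↦8, 4↦5, 5↦4, 6↦5, 7↦8, 8↦2, 9↦9, 10↦7]  zeros at y ∈ ∅
  x = 3: [0↦3, 1↦5, 2↦9, 3↦4, 4↦1, 5↦0, 6↦1, 7↦4, 8↦9, 9↦5, 10↦3]  zeros at y ∈ {5}
  x = 4: [0↦1, 1↦3, 2↦7, 3↦2, 4↦10, 5↦9, 6↦10, 7↦2, 8↦7, 9↦3, 10↦1]  zeros at y ∈ ∅
  x = 5: [0↦1, 1↦3, 2↦7, 3↦2, 4↦10, 5↦9, 6↦10, 7↦2, 8↦7, 9↦3, 10↦1]  zeros at y ∈ ∅
  x = 6: [0↦3, 1↦5, 2↦9, 3↦4, 4↦1, 5↦0, 6↦1, 7↦4, 8↦9, 9↦5, 10↦3]  zeros at y ∈ {5}
  x = 7: [0↦7, 1↦9, 2↦2, 3↦8, 4↦5, 5↦4, 6↦5, 7↦8, 8↦2, 9↦9, 10↦7]  zeros at y ∈ ∅
  x = 8: [0↦2, 1↦4, 2↦8, 3↦3, 4↦0, 5↦10, 6↦0, 7↦3, 8↦8, 9↦4, 10↦2]  zeros at y ∈ {4, 6}
  x = 9: [0↦10, 1↦1, 2↦5, 3↦0, 4↦8, 5↦7, 6↦8, 7↦0, 8↦5, 9↦1, 10↦10]  zeros at y ∈ {3, 7}
  x = 10: [0↦9, 1↦0, 2↦4, 3↦10, 4↦7, 5↦6, 6↦7, 7↦10, 8↦4, 9↦0, 10↦9]  zeros at y ∈ {1, 9}
Collecting zeros: affine points = {(0, 3), (0, 7), (1, 4), (1, 6), (3, 5), (6, 5), (8, 4), (8, 6), (9, 3), (9, 7), (10, 1), (10, 9)}.
Total count |C(F_11)_aff| = 12.


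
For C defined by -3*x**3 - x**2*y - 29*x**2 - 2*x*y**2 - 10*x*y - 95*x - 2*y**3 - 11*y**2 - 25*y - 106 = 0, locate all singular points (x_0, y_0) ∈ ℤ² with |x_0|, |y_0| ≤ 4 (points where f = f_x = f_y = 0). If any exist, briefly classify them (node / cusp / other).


Singular points: {(-3, -1)}; classification: node.

Compute partial derivatives:
  f_x = -9*x**2 - 2*x*y - 58*x - 2*y**2 - 10*y - 95.
  f_y = -x**2 - 4*x*y - 10*x - 6*y**2 - 22*y - 25.
Scan x_0 ∈ {−4, ..., 4}. For each x_0, f_y(x_0, y) is a polynomial in y; find its integer roots y ∈ {−4, ..., 4}, then test f_x and f at those candidates.
  x = -4: f_y(-4, y) = -6*y**2 - 6*y - 1; no integer root y with |y| ≤ 4.
  x = -3: f_y(-3, y) = -6*y**2 - 10*y - 4; vanishes at y ∈ {-1}. (-3, -1): f_x = 0, f = 0 — SINGULAR.
  x = -2: f_y(-2, y) = -6*y**2 - 14*y - 9; no integer root y with |y| ≤ 4.
  x = -1: f_y(-1, y) = -6*y**2 - 18*y - 16; no integer root y with |y| ≤ 4.
  x = 0: f_y(0, y) = -6*y**2 - 22*y - 25; no integer root y with |y| ≤ 4.
  x = 1: f_y(1, y) = -6*y**2 - 26*y - 36; no integer root y with |y| ≤ 4.
  x = 2: f_y(2, y) = -6*y**2 - 30*y - 49; no integer root y with |y| ≤ 4.
  x = 3: f_y(3, y) = -6*y**2 - 34*y - 64; no integer root y with |y| ≤ 4.
  x = 4: f_y(4, y) = -6*y**2 - 38*y - 81; no integer root y with |y| ≤ 4.
Only singular point on the grid: (-3, -1).
Classify: substitute x = -3 + u, y = -1 + v and expand: f = -3*u**3 - u**2*v - u**2 - 2*u*v**2 - 2*v**3 + v**2.
No constant or linear terms (consistent with a singular point). Quadratic part: -u**2 + v**2. Cubic part: -3*u**3 - u**2*v - 2*u*v**2 - 2*v**3.
The quadratic part v**2 - u**2 = (v − u)(v + u) splits into two distinct linear factors, so there are two distinct tangent lines y − -1 = ±(x − -3) — this is a node (ordinary double point).
Classification: node.


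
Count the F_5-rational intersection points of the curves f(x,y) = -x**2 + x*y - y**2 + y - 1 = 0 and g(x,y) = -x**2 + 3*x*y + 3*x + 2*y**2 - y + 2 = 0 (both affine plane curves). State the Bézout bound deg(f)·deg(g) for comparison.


Common zeros: ∅; count = 0; Bézout bound = 4.

deg(f) = 2, deg(g) = 2, so Bézout bound = 4.
Scan x ∈ F_5. For each x, list the y ∈ F_5 with f(x, y) ≡ 0 and those with g(x, y) ≡ 0 (mod 5); the common zeros in that column are the intersection.
  x = 0: f ≡ 0 at y ∈ ∅; g ≡ 0 at y ∈ {4}; common: ∅.
  x = 1: f ≡ 0 at y ∈ {3, 4}; g ≡ 0 at y ∈ ∅; common: ∅.
  x = 2: f ≡ 0 at y ∈ {0, 3}; g ≡ 0 at y ∈ ∅; common: ∅.
  x = 3: f ≡ 0 at y ∈ {0, 4}; g ≡ 0 at y ∈ ∅; common: ∅.
  x = 4: f ≡ 0 at y ∈ ∅; g ≡ 0 at y ∈ ∅; common: ∅.
Collecting: common zeros = ∅, so the count is 0.
Comparison with the Bézout bound: 0 ≤ 4 = deg(f)·deg(g), as expected for curves with no common component (the affine F_5-count falls short of the bound because intersections may lie at infinity, over extension fields, or carry multiplicity).


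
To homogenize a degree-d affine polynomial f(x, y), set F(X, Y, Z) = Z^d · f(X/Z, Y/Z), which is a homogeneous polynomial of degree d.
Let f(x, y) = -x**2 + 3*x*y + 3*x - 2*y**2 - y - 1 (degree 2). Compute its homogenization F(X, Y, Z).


F(X, Y, Z) = -X**2 + 3*X*Y + 3*X*Z - 2*Y**2 - Y*Z - Z**2

deg(f) = 2.
Substitute x = X/Z, y = Y/Z into f, then multiply by Z^2.
  monomial -1·x^2·y^0 ↦ -1·X^2·Y^0·Z^0.
  monomial 3·x^1·y^1 ↦ 3·X^1·Y^1·Z^0.
  monomial 3·x^1·y^0 ↦ 3·X^1·Y^0·Z^1.
  monomial -2·x^0·y^2 ↦ -2·X^0·Y^2·Z^0.
  monomial -1·x^0·y^1 ↦ -1·X^0·Y^1·Z^1.
  monomial -1·x^0·y^0 ↦ -1·X^0·Y^0·Z^2.
Collecting: F(X, Y, Z) = -X**2 + 3*X*Y + 3*X*Z - 2*Y**2 - Y*Z - Z**2.


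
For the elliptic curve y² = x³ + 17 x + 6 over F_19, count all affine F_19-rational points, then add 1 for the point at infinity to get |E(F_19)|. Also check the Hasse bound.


Affine points = {(0, 5), (0, 14), (1, 9), (1, 10), (4, 9), (4, 10), (5, 8), (5, 11), (6, 1), (6, 18), (10, 6), (10, 13), (11, 2), (11, 17), (12, 0), (13, 7), (13, 12), (14, 9), (14, 10), (15, 8), (15, 11), (16, 2), (16, 17), (18, 8), (18, 11)}; affine count = 25; |E(F_19)| = 26.

Discriminant check: Δ ∝ 4a³ + 27b² = 4·17³ + 27·6² = 4·4913 + 27·36 ≡ 9 (mod 19). Nonzero ⇒ E is nonsingular.
For each x ∈ F_19, compute rhs = x³ + 17·x + 6 mod 19, then count y ∈ F_19 with y² ≡ rhs.
  x = 0: rhs = 6, matching y values: 5, 14 (2 points).
  x = 1: rhs = 5, matching y values: 9, 10 (2 points).
  x = 2: rhs = 10, matching y values: none (0 points).
  x = 3: rhs = 8, matching y values: none (0 points).
  x = 4: rhs = 5, matching y values: 9, 10 (2 points).
  x = 5: rhs = 7, matching y values: 8, 11 (2 points).
  x = 6: rhs = 1, matching y values: 1, 18 (2 points).
  x = 7: rhs = 12, matching y values: none (0 points).
  x = 8: rhs = 8, matching y values: none (0 points).
  x = 9: rhs = 14, matching y values: none (0 points).
  x = 10: rhs = 17, matching y values: 6, 13 (2 points).
  x = 11: rhs = 4, matching y values: 2, 17 (2 points).
  x = 12: rhs = 0, matching y values: 0 (1 points).
  x = 13: rhs = 11, matching y values: 7, 12 (2 points).
  x = 14: rhs = 5, matching y values: 9, 10 (2 points).
  x = 15: rhs = 7, matching y values: 8, 11 (2 points).
  x = 16: rhs = 4, matching y values: 2, 17 (2 points).
  x = 17: rhs = 2, matching y values: none (0 points).
  x = 18: rhs = 7, matching y values: 8, 11 (2 points).
Total affine count: 25.
Full point count |E(F_19)| = 25 + 1 = 26.
Hasse bound: |26 − (19+1)| = |6| = 6 ≤ 2√19 ≈ 8.7178 ✓.


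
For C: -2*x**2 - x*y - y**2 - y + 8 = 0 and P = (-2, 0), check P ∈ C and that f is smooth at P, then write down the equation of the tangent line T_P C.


Tangent line at P: 8*x + y + 16 = 0.

Step 1: f(-2, 0) = 0, so P lies on C.
Step 2: partial derivatives
  f_x(x, y) = -4*x - y, f_y(x, y) = -x - 2*y - 1.
  f_x(P) = 8, f_y(P) = 1 (gradient nonzero, so P is smooth).
Step 3: tangent line at P: 8·(x − -2) + 1·(y − 0) = 0.
Expanding: 8*x + y + 16 = 0.


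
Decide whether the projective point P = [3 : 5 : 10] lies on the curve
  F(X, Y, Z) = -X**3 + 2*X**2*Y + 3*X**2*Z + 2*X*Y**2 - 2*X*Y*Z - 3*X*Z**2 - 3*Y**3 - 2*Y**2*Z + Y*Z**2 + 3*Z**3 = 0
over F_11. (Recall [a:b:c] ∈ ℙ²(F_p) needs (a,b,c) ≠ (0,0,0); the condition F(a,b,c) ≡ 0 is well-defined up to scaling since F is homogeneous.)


F(3,5,10) ≡ 5 (mod 11); P is NOT on the curve.

Evaluate F(3, 5, 10) term-by-term (mod 11).
  -X**3 ↦ -1·27·1·1 = -27
  2*X**2*Y ↦ 2·9·5·1 = 90
  3*X**2*Z ↦ 3·9·1·10 = 270
  2*X*Y**2 ↦ 2·3·25·1 = 150
  -2*X*Y*Z ↦ -2·3·5·10 = -300
  -3*X*Z**2 ↦ -3·3·1·100 = -900
  -3*Y**3 ↦ -3·1·125·1 = -375
  -2*Y**2*Z ↦ -2·1·25·10 = -500
  Y*Z**2 ↦ 1·1·5·100 = 500
  3*Z**3 ↦ 3·1·1·1000 = 3000
Sum: F(3, 5, 10) = (-27) + (90) + (270) + (150) + (-300) + (-900) + (-375) + (-500) + (500) + (3000) = 1908.
Reducing mod 11: 1908 ≡ 5 (mod 11).
Since F(a, b, c) ≡ 5 ≠ 0 (mod 11), P does NOT lie on the curve.


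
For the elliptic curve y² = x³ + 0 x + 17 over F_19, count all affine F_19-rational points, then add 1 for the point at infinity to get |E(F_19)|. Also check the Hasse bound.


Affine points = {(0, 6), (0, 13), (2, 5), (2, 14), (3, 5), (3, 14), (4, 9), (4, 10), (5, 3), (5, 16), (6, 9), (6, 10), (8, 4), (8, 15), (9, 9), (9, 10), (12, 4), (12, 15), (14, 5), (14, 14), (16, 3), (16, 16), (17, 3), (17, 16), (18, 4), (18, 15)}; affine count = 26; |E(F_19)| = 27.

Discriminant check: Δ ∝ 4a³ + 27b² = 4·0³ + 27·17² = 4·0 + 27·289 ≡ 13 (mod 19). Nonzero ⇒ E is nonsingular.
For each x ∈ F_19, compute rhs = x³ + 0·x + 17 mod 19, then count y ∈ F_19 with y² ≡ rhs.
  x = 0: rhs = 17, matching y values: 6, 13 (2 points).
  x = 1: rhs = 18, matching y values: none (0 points).
  x = 2: rhs = 6, matching y values: 5, 14 (2 points).
  x = 3: rhs = 6, matching y values: 5, 14 (2 points).
  x = 4: rhs = 5, matching y values: 9, 10 (2 points).
  x = 5: rhs = 9, matching y values: 3, 16 (2 points).
  x = 6: rhs = 5, matching y values: 9, 10 (2 points).
  x = 7: rhs = 18, matching y values: none (0 points).
  x = 8: rhs = 16, matching y values: 4, 15 (2 points).
  x = 9: rhs = 5, matching y values: 9, 10 (2 points).
  x = 10: rhs = 10, matching y values: none (0 points).
  x = 11: rhs = 18, matching y values: none (0 points).
  x = 12: rhs = 16, matching y values: 4, 15 (2 points).
  x = 13: rhs = 10, matching y values: none (0 points).
  x = 14: rhs = 6, matching y values: 5, 14 (2 points).
  x = 15: rhs = 10, matching y values: none (0 points).
  x = 16: rhs = 9, matching y values: 3, 16 (2 points).
  x = 17: rhs = 9, matching y values: 3, 16 (2 points).
  x = 18: rhs = 16, matching y values: 4, 15 (2 points).
Total affine count: 26.
Full point count |E(F_19)| = 26 + 1 = 27.
Hasse bound: |27 − (19+1)| = |7| = 7 ≤ 2√19 ≈ 8.7178 ✓.


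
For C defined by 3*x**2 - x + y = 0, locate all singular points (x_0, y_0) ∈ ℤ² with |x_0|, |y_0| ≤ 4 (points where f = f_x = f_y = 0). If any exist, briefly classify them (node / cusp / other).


No singular points in the scanned grid; C is smooth there.

Compute partial derivatives:
  f_x = 6*x - 1.
  f_y = 1.
f_y = 1 is a nonzero constant, so f_y never vanishes: no point (x, y) can satisfy f = f_x = f_y = 0. In particular no (x, y) ∈ {−4, ..., 4}² is singular; the curve is smooth.


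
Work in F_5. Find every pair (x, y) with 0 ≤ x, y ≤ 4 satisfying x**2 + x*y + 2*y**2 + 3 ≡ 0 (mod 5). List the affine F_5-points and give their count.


Affine F_5-points: {(0, 1), (0, 4), (1, 3), (1, 4), (4, 1), (4, 2)}; count = 6.

For each of the 25 pairs (x, y) ∈ F_5², evaluate f(x, y) mod 5. Record the zeros.
  x = 0: [0↦3, 1↦0, 2↦1, 3↦1, 4↦0]  zeros at y ∈ {1, 4}
  x = 1: [0↦4, 1↦2, 2↦4, 3↦0, 4↦0]  zeros at y ∈ {3, 4}
  x = 2: [0↦2, 1↦1, 2↦4, 3↦1, 4↦2]  zeros at y ∈ ∅
  x = 3: [0↦2, 1↦2, 2↦1, 3↦4, 4↦1]  zeros at y ∈ ∅
  x = 4: [0↦4, 1↦0, 2↦0, 3↦4, 4↦2]  zeros at y ∈ {1, 2}
Collecting zeros: affine points = {(0, 1), (0, 4), (1, 3), (1, 4), (4, 1), (4, 2)}.
Total count |C(F_5)_aff| = 6.


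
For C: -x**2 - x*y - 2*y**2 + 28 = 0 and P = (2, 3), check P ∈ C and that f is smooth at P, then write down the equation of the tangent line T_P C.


Tangent line at P: -7*x - 14*y + 56 = 0.

Step 1: f(2, 3) = 0, so P lies on C.
Step 2: partial derivatives
  f_x(x, y) = -2*x - y, f_y(x, y) = -x - 4*y.
  f_x(P) = -7, f_y(P) = -14 (gradient nonzero, so P is smooth).
Step 3: tangent line at P: -7·(x − 2) + -14·(y − 3) = 0.
Expanding: -7*x - 14*y + 56 = 0.


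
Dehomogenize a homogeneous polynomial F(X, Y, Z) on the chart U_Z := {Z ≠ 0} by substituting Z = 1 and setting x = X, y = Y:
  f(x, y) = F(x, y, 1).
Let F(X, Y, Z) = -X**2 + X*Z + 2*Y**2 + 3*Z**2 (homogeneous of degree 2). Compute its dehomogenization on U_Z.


f(x, y) = -x**2 + x + 2*y**2 + 3

On U_Z we set Z = 1. Each monomial c·X^i·Y^j·Z^k in F becomes c·x^i·y^j·1^k = c·x^i·y^j.
Substituting Z = 1: F(X, Y, 1) = -x**2 + x + 2*y**2 + 3.
Note: deg(f) ≤ deg(F) = 2; strict inequality happens when F is divisible by Z (lost terms).


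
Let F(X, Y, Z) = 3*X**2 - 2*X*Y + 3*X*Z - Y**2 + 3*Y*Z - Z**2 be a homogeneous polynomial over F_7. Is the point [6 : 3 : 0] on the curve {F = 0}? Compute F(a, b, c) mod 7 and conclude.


F(6,3,0) ≡ 0 (mod 7); P is on the curve.

Evaluate F(6, 3, 0) term-by-term (mod 7).
  3*X**2 ↦ 3·36·1·1 = 108
  -2*X*Y ↦ -2·6·3·1 = -36
  3*X*Z ↦ 3·6·1·0 = 0
  -Y**2 ↦ -1·1·9·1 = -9
  3*Y*Z ↦ 3·1·3·0 = 0
  -Z**2 ↦ -1·1·1·0 = 0
Sum: F(6, 3, 0) = (108) + (-36) + (0) + (-9) + (0) + (0) = 63.
Reducing mod 7: 63 ≡ 0 (mod 7).
Since F(a, b, c) ≡ 0 (mod 7), P lies on the curve.


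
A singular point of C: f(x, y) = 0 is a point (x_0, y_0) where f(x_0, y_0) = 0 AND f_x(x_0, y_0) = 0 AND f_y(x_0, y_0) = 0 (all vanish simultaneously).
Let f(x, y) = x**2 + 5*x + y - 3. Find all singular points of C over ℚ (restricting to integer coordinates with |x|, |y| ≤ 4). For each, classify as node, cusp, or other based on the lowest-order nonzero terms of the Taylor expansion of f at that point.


No singular points in the scanned grid; C is smooth there.

Compute partial derivatives:
  f_x = 2*x + 5.
  f_y = 1.
f_y = 1 is a nonzero constant, so f_y never vanishes: no point (x, y) can satisfy f = f_x = f_y = 0. In particular no (x, y) ∈ {−4, ..., 4}² is singular; the curve is smooth.


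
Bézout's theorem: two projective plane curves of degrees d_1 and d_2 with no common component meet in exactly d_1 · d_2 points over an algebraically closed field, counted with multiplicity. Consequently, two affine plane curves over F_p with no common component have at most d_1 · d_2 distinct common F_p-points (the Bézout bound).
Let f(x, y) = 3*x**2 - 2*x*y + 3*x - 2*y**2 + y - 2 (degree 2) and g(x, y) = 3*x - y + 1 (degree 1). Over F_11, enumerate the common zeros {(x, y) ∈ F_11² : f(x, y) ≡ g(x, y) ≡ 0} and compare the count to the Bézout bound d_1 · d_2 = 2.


Common zeros: ∅; count = 0; Bézout bound = 2.

deg(f) = 2, deg(g) = 1, so Bézout bound = 2.
Scan x ∈ F_11. For each x, list the y ∈ F_11 with f(x, y) ≡ 0 and those with g(x, y) ≡ 0 (mod 11); the common zeros in that column are the intersection.
  x = 0: f ≡ 0 at y ∈ ∅; g ≡ 0 at y ∈ {1}; common: ∅.
  x = 1: f ≡ 0 at y ∈ {8}; g ≡ 0 at y ∈ {4}; common: ∅.
  x = 2: f ≡ 0 at y ∈ {1, 3}; g ≡ 0 at y ∈ {7}; common: ∅.
  x = 3: f ≡ 0 at y ∈ {7}; g ≡ 0 at y ∈ {10}; common: ∅.
  x = 4: f ≡ 0 at y ∈ ∅; g ≡ 0 at y ∈ {2}; common: ∅.
  x = 5: f ≡ 0 at y ∈ {0, 1}; g ≡ 0 at y ∈ {5}; common: ∅.
  x = 6: f ≡ 0 at y ∈ ∅; g ≡ 0 at y ∈ {8}; common: ∅.
  x = 7: f ≡ 0 at y ∈ {2, 8}; g ≡ 0 at y ∈ {0}; common: ∅.
  x = 8: f ≡ 0 at y ∈ {2, 7}; g ≡ 0 at y ∈ {3}; common: ∅.
  x = 9: f ≡ 0 at y ∈ ∅; g ≡ 0 at y ∈ {6}; common: ∅.
  x = 10: f ≡ 0 at y ∈ {3, 4}; g ≡ 0 at y ∈ {9}; common: ∅.
Collecting: common zeros = ∅, so the count is 0.
Comparison with the Bézout bound: 0 ≤ 2 = deg(f)·deg(g), as expected for curves with no common component (the affine F_11-count falls short of the bound because intersections may lie at infinity, over extension fields, or carry multiplicity).
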